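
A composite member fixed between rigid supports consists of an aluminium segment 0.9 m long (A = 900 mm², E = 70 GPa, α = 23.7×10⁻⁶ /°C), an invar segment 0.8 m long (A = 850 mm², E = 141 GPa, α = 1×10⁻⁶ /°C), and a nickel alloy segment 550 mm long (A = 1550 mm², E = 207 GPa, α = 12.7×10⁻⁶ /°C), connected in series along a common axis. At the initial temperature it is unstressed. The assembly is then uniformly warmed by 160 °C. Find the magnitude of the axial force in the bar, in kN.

P ≈ 205 kN (compressive)

Free thermal expansion of the whole bar: Σ αᵢΔT Lᵢ = 23.7×10⁻⁶×160×900 + 1×10⁻⁶×160×800 + 12.7×10⁻⁶×160×550 = 4.658 mm.
Since the ends are fixed, an axial force P builds up, equal in every segment, with P · Σ Lᵢ/(AᵢEᵢ) = δ_free.
Σ Lᵢ/(AᵢEᵢ) = 900/(900×70×10³) + 800/(850×141×10³) + 550/(1550×207×10³) = 2.267×10⁻⁵ mm/N.
P = 4.658 / 2.267×10⁻⁵ = 205400 N = 205.4 kN, compressive.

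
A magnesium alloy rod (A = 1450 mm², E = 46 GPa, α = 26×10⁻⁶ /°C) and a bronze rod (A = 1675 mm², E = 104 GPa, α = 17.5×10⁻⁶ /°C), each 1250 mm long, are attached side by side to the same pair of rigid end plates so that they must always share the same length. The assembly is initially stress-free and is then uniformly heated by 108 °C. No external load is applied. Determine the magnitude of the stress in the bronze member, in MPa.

σ ≈ 26.4 MPa (tensile)

Both members must finish at the same length. With the larger α, the magnesium alloy tends to over-expand; the plates restrain it, putting the magnesium alloy in compression and the bronze in tension. With no external load the two internal forces are equal and opposite, magnitude P.
Compatibility of the two members (thermal + elastic change equal): (α₁ − α₂)ΔT = P·[1/(A₁E₁) + 1/(A₂E₂)].
|α₁ − α₂|·ΔT = 8.5×10⁻⁶ × 108 = 0.000918.
1/(A₁E₁) + 1/(A₂E₂) = 1/(1450×46×10³) + 1/(1675×104×10³) = 2.073×10⁻⁸ N⁻¹.
P = 0.000918 / 2.073×10⁻⁸ = 44280 N = 44.28 kN.
σ_{bronze} = P/A₂ = 44280/1675 = 26.43 MPa, tensile.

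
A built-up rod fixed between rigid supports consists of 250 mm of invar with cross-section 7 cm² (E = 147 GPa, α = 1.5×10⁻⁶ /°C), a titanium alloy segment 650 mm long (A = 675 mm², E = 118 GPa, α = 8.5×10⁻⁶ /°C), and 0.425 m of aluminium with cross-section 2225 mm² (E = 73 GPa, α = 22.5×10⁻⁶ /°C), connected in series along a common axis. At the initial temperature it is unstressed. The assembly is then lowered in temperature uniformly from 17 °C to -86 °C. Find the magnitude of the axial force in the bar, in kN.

P ≈ 121 kN (tensile)

Free thermal contraction of the whole bar: Σ αᵢΔT Lᵢ = 1.5×10⁻⁶×103×250 + 8.5×10⁻⁶×103×650 + 22.5×10⁻⁶×103×425 = 1.593 mm.
The rigid supports impose zero overall length change; the single axial force P common to all segments must satisfy P Σ Lᵢ/(AᵢEᵢ) = δ_free.
Σ Lᵢ/(AᵢEᵢ) = 250/(700×147×10³) + 650/(675×118×10³) + 425/(2225×73×10³) = 1.321×10⁻⁵ mm/N.
So P = 1.593 / 1.321×10⁻⁵ = 120.6 kN, tensile.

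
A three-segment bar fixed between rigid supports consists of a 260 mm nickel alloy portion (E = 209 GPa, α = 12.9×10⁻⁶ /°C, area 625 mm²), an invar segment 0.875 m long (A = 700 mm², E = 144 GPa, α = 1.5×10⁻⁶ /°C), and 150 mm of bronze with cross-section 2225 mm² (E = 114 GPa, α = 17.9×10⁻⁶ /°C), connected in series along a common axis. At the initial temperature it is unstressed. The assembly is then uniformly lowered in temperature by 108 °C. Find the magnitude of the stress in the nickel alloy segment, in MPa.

σ ≈ 113 MPa (tensile)

With the walls removed the bar would change length by δ_free = Σ αᵢΔT Lᵢ = 12.9×10⁻⁶×108×260 + 1.5×10⁻⁶×108×875 + 17.9×10⁻⁶×108×150 = 0.794 mm.
The walls prevent any net length change, so an axial force P (same in every segment) develops. Compatibility: P · Σ Lᵢ/(AᵢEᵢ) = δ_free.
The series flexibility is Σ Lᵢ/(AᵢEᵢ) = 260/(625×209×10³) + 875/(700×144×10³) + 150/(2225×114×10³) = 1.126×10⁻⁵ mm/N.
P = 0.794 / 1.126×10⁻⁵ = 70500 N = 70.5 kN, tensile.
σ_{nickel alloy} = P / A = 70500 / 625 = 112.8 MPa.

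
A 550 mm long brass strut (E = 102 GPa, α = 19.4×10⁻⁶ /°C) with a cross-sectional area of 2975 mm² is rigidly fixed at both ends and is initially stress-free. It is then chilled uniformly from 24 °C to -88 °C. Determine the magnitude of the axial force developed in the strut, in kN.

P ≈ 659 kN (tensile)

Full restraint means ε = 0, so the stress is σ = EαΔT = 102×10³ × 19.4×10⁻⁶ × 112 = 221.6 MPa.
Then P = σA = 221.6 × 2975 mm² = 659.3 kN, tensile.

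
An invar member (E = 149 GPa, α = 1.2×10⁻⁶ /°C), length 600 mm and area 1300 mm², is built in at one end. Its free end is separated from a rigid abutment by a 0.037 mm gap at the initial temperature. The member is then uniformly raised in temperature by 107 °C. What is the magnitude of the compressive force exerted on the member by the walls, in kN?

P ≈ 12.9 kN

Unrestrained expansion: δ_free = αΔT L = 1.2×10⁻⁶ × 107 × 600 = 0.07704 mm.
After closing the 0.037 mm clearance, 0.07704 − 0.037 = 0.04004 mm of expansion remains to be suppressed by the wall.
That suppressed elongation corresponds to σ = E·Δ/L = 149×10³ × 0.04004/600 = 9.943 MPa.
P = σA = 9.943 × 1300 = 12.93 kN.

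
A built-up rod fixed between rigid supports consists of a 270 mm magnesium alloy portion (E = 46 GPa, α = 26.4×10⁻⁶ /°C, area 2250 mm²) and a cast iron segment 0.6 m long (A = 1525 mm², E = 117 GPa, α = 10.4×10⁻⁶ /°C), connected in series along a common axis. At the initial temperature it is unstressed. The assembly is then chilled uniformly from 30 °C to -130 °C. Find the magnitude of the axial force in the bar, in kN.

If the supports were absent, the total length change would be Σ αᵢΔT Lᵢ = 26.4×10⁻⁶×160×270 + 10.4×10⁻⁶×160×600 = 2.139 mm.
Since the ends are fixed, an axial force P builds up, equal in every segment, with P · Σ Lᵢ/(AᵢEᵢ) = δ_free.
The series flexibility is Σ Lᵢ/(AᵢEᵢ) = 270/(2250×46×10³) + 600/(1525×117×10³) = 5.971×10⁻⁶ mm/N.
P = 2.139 / 5.971×10⁻⁶ = 358200 N = 358.2 kN, tensile.

P ≈ 358 kN (tensile)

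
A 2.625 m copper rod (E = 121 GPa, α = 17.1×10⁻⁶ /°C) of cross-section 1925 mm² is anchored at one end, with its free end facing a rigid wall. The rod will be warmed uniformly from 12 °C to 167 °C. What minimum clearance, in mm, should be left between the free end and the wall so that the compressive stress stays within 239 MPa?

g ≈ 1.77 mm

Free expansion if unrestrained: δ_free = αΔT L = 17.1×10⁻⁶ × 155 × 2625 = 6.958 mm.
A stress of 239 MPa corresponds to the wall pushing the rod back by σL/E = 239×2625/(121×10³) = 5.185 mm.
The gap must absorb the remainder: g_min = 6.958 − 5.185 = 1.773 mm.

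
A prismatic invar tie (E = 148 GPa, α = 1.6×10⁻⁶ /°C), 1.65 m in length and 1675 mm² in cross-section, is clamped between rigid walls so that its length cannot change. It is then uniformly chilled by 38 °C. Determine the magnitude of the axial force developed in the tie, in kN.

P ≈ 15.1 kN (tensile)

The ends cannot move, so σ = EαΔT = 148×10³ × 1.6×10⁻⁶ × 38 = 8.998 MPa.
Then P = σA = 8.998 × 1675 mm² = 15.07 kN, tensile.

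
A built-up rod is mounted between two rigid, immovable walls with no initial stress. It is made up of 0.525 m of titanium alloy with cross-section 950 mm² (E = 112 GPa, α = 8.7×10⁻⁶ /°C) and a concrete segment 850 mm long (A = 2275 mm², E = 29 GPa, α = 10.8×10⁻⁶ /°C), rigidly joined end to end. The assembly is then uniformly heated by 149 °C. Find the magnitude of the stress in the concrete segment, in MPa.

Free thermal expansion of the whole bar: Σ αᵢΔT Lᵢ = 8.7×10⁻⁶×149×525 + 10.8×10⁻⁶×149×850 = 2.048 mm.
Since the ends are fixed, an axial force P builds up, equal in every segment, with P · Σ Lᵢ/(AᵢEᵢ) = δ_free.
The series flexibility is Σ Lᵢ/(AᵢEᵢ) = 525/(950×112×10³) + 850/(2275×29×10³) = 1.782×10⁻⁵ mm/N.
Hence P = δ_free / Σ(L/AE) = 2.048/1.782×10⁻⁵ = 115 kN (compressive).
σ_{concrete} = P / A = 115000 / 2275 = 50.53 MPa.

σ ≈ 50.5 MPa (compressive)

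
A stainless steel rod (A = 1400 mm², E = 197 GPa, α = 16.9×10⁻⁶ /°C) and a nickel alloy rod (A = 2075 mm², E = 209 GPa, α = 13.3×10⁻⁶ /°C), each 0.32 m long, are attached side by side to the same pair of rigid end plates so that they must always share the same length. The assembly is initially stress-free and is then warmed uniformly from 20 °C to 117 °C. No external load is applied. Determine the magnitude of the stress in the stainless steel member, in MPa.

Equilibrium of a rigid end plate with no external load gives equal and opposite internal forces ±P in the two members. Since α_{stainless steel} > α_{nickel alloy}, heating drives the stainless steel into compression and the nickel alloy into tension.
Setting the final lengths equal and cancelling L: (α₁ − α₂)ΔT = P/(A₁E₁) + P/(A₂E₂).
|α₁ − α₂|·ΔT = 3.6×10⁻⁶ × 97 = 0.0003492.
1/(A₁E₁) + 1/(A₂E₂) = 1/(1400×197×10³) + 1/(2075×209×10³) = 5.932×10⁻⁹ N⁻¹.
P = 0.0003492 / 5.932×10⁻⁹ = 58870 N = 58.87 kN.
σ_{stainless steel} = P/A₁ = 58870/1400 = 42.05 MPa, compressive.

σ ≈ 42.1 MPa (compressive)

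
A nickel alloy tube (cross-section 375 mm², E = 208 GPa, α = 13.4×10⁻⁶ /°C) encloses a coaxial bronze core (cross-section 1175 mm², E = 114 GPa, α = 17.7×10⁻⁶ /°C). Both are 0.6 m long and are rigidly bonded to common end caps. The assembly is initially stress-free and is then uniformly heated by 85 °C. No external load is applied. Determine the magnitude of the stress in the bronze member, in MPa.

The bronze has the larger α, so on heating it would change length more than the nickel alloy if both were free. The rigid plates force a common final length, so the bronze is put into compression and the nickel alloy into tension, with equal and opposite forces P (no external load).
Setting the final lengths equal and cancelling L: (α₁ − α₂)ΔT = P/(A₁E₁) + P/(A₂E₂).
|α₁ − α₂|·ΔT = 4.3×10⁻⁶ × 85 = 0.0003655.
1/(A₁E₁) + 1/(A₂E₂) = 1/(375×208×10³) + 1/(1175×114×10³) = 2.029×10⁻⁸ N⁻¹.
P = 0.0003655 / 2.029×10⁻⁸ = 18020 N = 18.02 kN.
σ_{bronze} = P/A₂ = 18020/1175 = 15.33 MPa, compressive.

σ ≈ 15.3 MPa (compressive)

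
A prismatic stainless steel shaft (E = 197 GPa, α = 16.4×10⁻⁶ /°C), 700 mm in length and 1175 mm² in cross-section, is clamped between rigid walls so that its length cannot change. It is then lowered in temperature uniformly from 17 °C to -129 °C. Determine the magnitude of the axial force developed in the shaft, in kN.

P ≈ 554 kN (tensile)

Full restraint means ε = 0, so the stress is σ = EαΔT = 197×10³ × 16.4×10⁻⁶ × 146 = 471.7 MPa.
Then P = σA = 471.7 × 1175 mm² = 554.2 kN, tensile.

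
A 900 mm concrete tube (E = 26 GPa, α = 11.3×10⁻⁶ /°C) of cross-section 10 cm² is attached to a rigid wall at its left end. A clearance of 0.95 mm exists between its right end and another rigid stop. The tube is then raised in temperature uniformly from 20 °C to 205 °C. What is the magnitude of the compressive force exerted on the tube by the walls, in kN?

P ≈ 26.9 kN

Unrestrained expansion: δ_free = αΔT L = 11.3×10⁻⁶ × 185 × 900 = 1.881 mm.
This exceeds the 0.95 mm gap, so the wall pushes back. The portion of expansion that must be recovered elastically is δ_free − gap = 1.881 − 0.95 = 0.9314 mm.
Compatibility: PL/(AE) = 0.9314 mm, so σ = P/A = E × (0.9314/900) = 26.91 MPa.
Force on the wall = σA = 26.91 × 1000 mm² = 26.91 kN.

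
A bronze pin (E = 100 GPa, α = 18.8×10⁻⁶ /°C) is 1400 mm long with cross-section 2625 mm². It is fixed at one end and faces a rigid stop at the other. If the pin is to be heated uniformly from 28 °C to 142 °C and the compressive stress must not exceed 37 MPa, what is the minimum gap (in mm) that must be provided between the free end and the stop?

With no wall the pin would lengthen by αΔT L = 18.8×10⁻⁶ × 114 × 1400 = 3 mm.
A stress of 37 MPa corresponds to the wall pushing the pin back by σL/E = 37×1400/(100×10³) = 0.518 mm.
The gap must absorb the remainder: g_min = 3 − 0.518 = 2.482 mm.

g ≈ 2.48 mm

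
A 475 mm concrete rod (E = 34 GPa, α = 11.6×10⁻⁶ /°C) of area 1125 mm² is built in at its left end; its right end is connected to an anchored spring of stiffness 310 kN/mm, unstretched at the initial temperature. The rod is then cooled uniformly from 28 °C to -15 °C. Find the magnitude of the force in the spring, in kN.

If the spring were absent the rod would shorten by αΔT L = 11.6×10⁻⁶ × 43 × 475 = 0.2369 mm.
Let P be the tensile force in the spring. The rod extends elastically by PL/(AE) and the spring stretches by P/k; together these equal δ_free.
P [ L/(AE) + 1/k ] = δ_free → P [ 475/(1125×34×10³) + 1/(310×10³) ] = 0.2369.
P = 0.2369 / 1.564×10⁻⁵ = 15140 N.

P ≈ 15.1 kN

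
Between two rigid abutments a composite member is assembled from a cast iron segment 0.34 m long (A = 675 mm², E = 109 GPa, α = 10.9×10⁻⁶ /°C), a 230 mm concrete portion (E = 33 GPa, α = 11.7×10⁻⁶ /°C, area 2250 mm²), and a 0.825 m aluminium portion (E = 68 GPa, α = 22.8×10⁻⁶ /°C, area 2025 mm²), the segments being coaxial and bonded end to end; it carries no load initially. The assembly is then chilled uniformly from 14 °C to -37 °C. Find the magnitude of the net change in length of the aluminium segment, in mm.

|ΔL| ≈ 0.398 mm

Free thermal contraction of the whole bar: Σ αᵢΔT Lᵢ = 10.9×10⁻⁶×51×340 + 11.7×10⁻⁶×51×230 + 22.8×10⁻⁶×51×825 = 1.286 mm.
The walls prevent any net length change, so an axial force P (same in every segment) develops. Compatibility: P · Σ Lᵢ/(AᵢEᵢ) = δ_free.
The series flexibility is Σ Lᵢ/(AᵢEᵢ) = 340/(675×109×10³) + 230/(2250×33×10³) + 825/(2025×68×10³) = 1.371×10⁻⁵ mm/N.
Hence P = δ_free / Σ(L/AE) = 1.286/1.371×10⁻⁵ = 93.77 kN (tensile).
For the aluminium segment, free thermal change = 22.8×10⁻⁶×51×825 = 0.9593 mm and elastic change from P = 93770×825/(2025×68×10³) = 0.5618 mm; these oppose, so the net change is 0.398 mm (segment shortens).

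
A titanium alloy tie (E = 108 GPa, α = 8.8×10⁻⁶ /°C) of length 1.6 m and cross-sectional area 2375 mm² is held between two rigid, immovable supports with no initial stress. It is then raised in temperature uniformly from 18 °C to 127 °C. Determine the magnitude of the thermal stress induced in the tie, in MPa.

With length fixed, the mechanical strain must cancel the thermal strain αΔT = 8.8×10⁻⁶ × 109 = 959.2×10⁻⁶.
Hence σ = E·αΔT = 108×10³ × 959.2×10⁻⁶ = 103.6 MPa, compressive.

σ ≈ 104 MPa (compressive)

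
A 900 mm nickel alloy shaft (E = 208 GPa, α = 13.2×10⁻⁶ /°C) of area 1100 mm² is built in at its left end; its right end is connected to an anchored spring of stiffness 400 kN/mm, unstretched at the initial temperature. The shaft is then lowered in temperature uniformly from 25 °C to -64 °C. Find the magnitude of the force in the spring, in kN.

If the spring were absent the shaft would shorten by αΔT L = 13.2×10⁻⁶ × 89 × 900 = 1.057 mm.
Let P be the tensile force in the spring. The shaft extends elastically by PL/(AE) and the spring stretches by P/k; together these equal δ_free.
So P = δ_free / [L/(AE) + 1/k] = 1.057 / [ 900/(1100×208×10³) + 1/(400×10³) ].
P = 1.057 / 6.434×10⁻⁶ = 164300 N.

P ≈ 164 kN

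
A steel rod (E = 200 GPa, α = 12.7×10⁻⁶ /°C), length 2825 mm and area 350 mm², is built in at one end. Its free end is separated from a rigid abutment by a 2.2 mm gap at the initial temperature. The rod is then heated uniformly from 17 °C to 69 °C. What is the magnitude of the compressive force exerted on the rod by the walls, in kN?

P ≈ 0 kN

Free thermal elongation = αΔT L = 12.7×10⁻⁶ × 52 × 2825 = 1.866 mm.
Since δ_free = 1.87 mm is less than the 2.2 mm gap, the rod never touches the wall. No axial force develops.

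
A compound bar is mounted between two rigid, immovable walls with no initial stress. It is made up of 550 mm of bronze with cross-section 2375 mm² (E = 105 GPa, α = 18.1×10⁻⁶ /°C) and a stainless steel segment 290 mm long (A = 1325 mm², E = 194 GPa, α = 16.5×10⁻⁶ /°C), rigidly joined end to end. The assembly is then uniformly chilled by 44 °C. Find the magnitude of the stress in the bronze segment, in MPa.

σ ≈ 81.9 MPa (tensile)

With the walls removed the bar would change length by δ_free = Σ αᵢΔT Lᵢ = 18.1×10⁻⁶×44×550 + 16.5×10⁻⁶×44×290 = 0.6486 mm.
The walls prevent any net length change, so an axial force P (same in every segment) develops. Compatibility: P · Σ Lᵢ/(AᵢEᵢ) = δ_free.
Σ Lᵢ/(AᵢEᵢ) = 550/(2375×105×10³) + 290/(1325×194×10³) = 3.334×10⁻⁶ mm/N.
P = 0.6486 / 3.334×10⁻⁶ = 194500 N = 194.5 kN, tensile.
σ_{bronze} = P / A = 194500 / 2375 = 81.91 MPa.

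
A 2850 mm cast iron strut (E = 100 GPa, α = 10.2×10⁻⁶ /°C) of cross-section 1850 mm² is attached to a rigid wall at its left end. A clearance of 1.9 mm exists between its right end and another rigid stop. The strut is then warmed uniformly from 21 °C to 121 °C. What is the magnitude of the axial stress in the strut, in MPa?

σ ≈ 35.3 MPa (compressive)

Unrestrained expansion: δ_free = αΔT L = 10.2×10⁻⁶ × 100 × 2850 = 2.907 mm.
The gap closes (δ_free > 1.9 mm) and the wall then resists a further 2.907 − 1.9 = 1.007 mm of expansion.
Compatibility: PL/(AE) = 1.007 mm, so σ = P/A = E × (1.007/2850) = 35.33 MPa.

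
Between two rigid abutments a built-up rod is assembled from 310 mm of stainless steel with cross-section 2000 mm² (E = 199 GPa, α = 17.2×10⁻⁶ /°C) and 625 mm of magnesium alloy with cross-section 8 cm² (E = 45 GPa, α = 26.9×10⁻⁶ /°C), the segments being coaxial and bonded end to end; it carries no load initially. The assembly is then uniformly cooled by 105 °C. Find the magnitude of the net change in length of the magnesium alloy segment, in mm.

|ΔL| ≈ 0.46 mm

Free thermal contraction of the whole bar: Σ αᵢΔT Lᵢ = 17.2×10⁻⁶×105×310 + 26.9×10⁻⁶×105×625 = 2.325 mm.
The rigid supports impose zero overall length change; the single axial force P common to all segments must satisfy P Σ Lᵢ/(AᵢEᵢ) = δ_free.
The series flexibility is Σ Lᵢ/(AᵢEᵢ) = 310/(2000×199×10³) + 625/(800×45×10³) = 1.814×10⁻⁵ mm/N.
P = 2.325 / 1.814×10⁻⁵ = 128200 N = 128.2 kN, tensile.
For the magnesium alloy segment, free thermal change = 26.9×10⁻⁶×105×625 = 1.765 mm and elastic change from P = 128200×625/(800×45×10³) = 2.225 mm; these oppose, so the net change is 0.46 mm (segment lengthens).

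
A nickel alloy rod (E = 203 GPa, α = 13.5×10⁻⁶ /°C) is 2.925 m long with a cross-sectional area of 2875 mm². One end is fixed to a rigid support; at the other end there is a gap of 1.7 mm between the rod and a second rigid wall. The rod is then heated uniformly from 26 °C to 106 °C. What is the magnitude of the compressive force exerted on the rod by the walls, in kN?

Free thermal elongation = αΔT L = 13.5×10⁻⁶ × 80 × 2925 = 3.159 mm.
This exceeds the 1.7 mm gap, so the wall pushes back. The portion of expansion that must be recovered elastically is δ_free − gap = 3.159 − 1.7 = 1.459 mm.
So σ = E(δ_free − g)/L = 203×10³ × 1.459/2925 = 101.3 MPa.
P = σA = 101.3 × 2875 = 291.1 kN.

P ≈ 291 kN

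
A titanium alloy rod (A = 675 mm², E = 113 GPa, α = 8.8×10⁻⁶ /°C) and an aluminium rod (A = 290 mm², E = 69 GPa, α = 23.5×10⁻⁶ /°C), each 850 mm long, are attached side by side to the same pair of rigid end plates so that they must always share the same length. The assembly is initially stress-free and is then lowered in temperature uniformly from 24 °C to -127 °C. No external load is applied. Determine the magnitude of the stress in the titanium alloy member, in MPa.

σ ≈ 52.1 MPa (compressive)

The aluminium has the larger α, so on cooling it would change length more than the titanium alloy if both were free. The rigid plates force a common final length, so the aluminium is put into tension and the titanium alloy into compression, with equal and opposite forces P (no external load).
Equating the net (thermal + elastic) strains gives |α₁ − α₂|·ΔT = P·[1/(A₁E₁) + 1/(A₂E₂)].
|α₁ − α₂|·ΔT = 14.7×10⁻⁶ × 151 = 0.00222.
1/(A₁E₁) + 1/(A₂E₂) = 1/(675×113×10³) + 1/(290×69×10³) = 6.309×10⁻⁸ N⁻¹.
P = 0.00222 / 6.309×10⁻⁸ = 35190 N = 35.19 kN.
σ_{titanium alloy} = P/A₁ = 35190/675 = 52.13 MPa, compressive.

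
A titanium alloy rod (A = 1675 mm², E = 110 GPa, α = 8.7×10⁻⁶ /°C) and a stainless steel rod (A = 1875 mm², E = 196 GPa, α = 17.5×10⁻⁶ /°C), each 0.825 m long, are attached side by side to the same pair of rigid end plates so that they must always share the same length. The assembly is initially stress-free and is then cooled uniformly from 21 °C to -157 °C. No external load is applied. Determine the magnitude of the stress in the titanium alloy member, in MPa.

σ ≈ 115 MPa (compressive)

The stainless steel has the larger α, so on cooling it would change length more than the titanium alloy if both were free. The rigid plates force a common final length, so the stainless steel is put into tension and the titanium alloy into compression, with equal and opposite forces P (no external load).
Equating the net (thermal + elastic) strains gives |α₁ − α₂|·ΔT = P·[1/(A₁E₁) + 1/(A₂E₂)].
|α₁ − α₂|·ΔT = 8.8×10⁻⁶ × 178 = 0.001566.
1/(A₁E₁) + 1/(A₂E₂) = 1/(1675×110×10³) + 1/(1875×196×10³) = 8.148×10⁻⁹ N⁻¹.
So P = 0.001566 / 8.148×10⁻⁹ = 192.2 kN.
σ_{titanium alloy} = P/A₁ = 192200/1675 = 114.8 MPa, compressive.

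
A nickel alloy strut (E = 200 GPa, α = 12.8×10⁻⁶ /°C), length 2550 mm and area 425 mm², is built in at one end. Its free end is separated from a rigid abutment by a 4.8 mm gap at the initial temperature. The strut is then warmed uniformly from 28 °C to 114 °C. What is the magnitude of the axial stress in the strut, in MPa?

σ ≈ 0 MPa

If the wall were absent the strut would grow by αΔT L = 12.8×10⁻⁶ × 86 × 2550 = 2.807 mm.
This is smaller than the 4.8 mm clearance, so the strut expands freely without reaching the stop — the stress is zero.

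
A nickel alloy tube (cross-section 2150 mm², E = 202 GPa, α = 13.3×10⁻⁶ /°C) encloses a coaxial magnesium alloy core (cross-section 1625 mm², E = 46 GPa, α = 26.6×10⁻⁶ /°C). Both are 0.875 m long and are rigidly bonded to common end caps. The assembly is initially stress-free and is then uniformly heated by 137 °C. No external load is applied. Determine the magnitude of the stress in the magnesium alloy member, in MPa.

σ ≈ 71.5 MPa (compressive)

Equilibrium of a rigid end plate with no external load gives equal and opposite internal forces ±P in the two members. Since α_{magnesium alloy} > α_{nickel alloy}, heating drives the magnesium alloy into compression and the nickel alloy into tension.
Setting the final lengths equal and cancelling L: (α₁ − α₂)ΔT = P/(A₁E₁) + P/(A₂E₂).
|α₁ − α₂|·ΔT = 13.3×10⁻⁶ × 137 = 0.001822.
1/(A₁E₁) + 1/(A₂E₂) = 1/(2150×202×10³) + 1/(1625×46×10³) = 1.568×10⁻⁸ N⁻¹.
P = 0.001822 / 1.568×10⁻⁸ = 116200 N = 116.2 kN.
σ_{magnesium alloy} = P/A₂ = 116200/1625 = 71.51 MPa, compressive.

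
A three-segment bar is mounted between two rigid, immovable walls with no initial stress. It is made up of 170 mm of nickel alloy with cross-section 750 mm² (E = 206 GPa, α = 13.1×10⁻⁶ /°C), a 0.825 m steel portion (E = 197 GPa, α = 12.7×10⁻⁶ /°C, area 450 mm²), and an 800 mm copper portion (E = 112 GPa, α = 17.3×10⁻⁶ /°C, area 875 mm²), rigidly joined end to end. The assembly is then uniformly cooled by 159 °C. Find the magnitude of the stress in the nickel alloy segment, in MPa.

If the supports were absent, the total length change would be Σ αᵢΔT Lᵢ = 13.1×10⁻⁶×159×170 + 12.7×10⁻⁶×159×825 + 17.3×10⁻⁶×159×800 = 4.221 mm.
The rigid supports impose zero overall length change; the single axial force P common to all segments must satisfy P Σ Lᵢ/(AᵢEᵢ) = δ_free.
Σ Lᵢ/(AᵢEᵢ) = 170/(750×206×10³) + 825/(450×197×10³) + 800/(875×112×10³) = 1.857×10⁻⁵ mm/N.
Hence P = δ_free / Σ(L/AE) = 4.221/1.857×10⁻⁵ = 227.3 kN (tensile).
σ_{nickel alloy} = P / A = 227300 / 750 = 303 MPa.

σ ≈ 303 MPa (tensile)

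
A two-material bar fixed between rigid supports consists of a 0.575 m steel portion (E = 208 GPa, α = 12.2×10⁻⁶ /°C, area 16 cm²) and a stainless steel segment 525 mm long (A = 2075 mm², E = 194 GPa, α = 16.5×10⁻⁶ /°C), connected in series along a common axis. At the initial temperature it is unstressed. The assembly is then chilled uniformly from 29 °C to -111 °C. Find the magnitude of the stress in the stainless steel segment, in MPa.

σ ≈ 349 MPa (tensile)

With the walls removed the bar would change length by δ_free = Σ αᵢΔT Lᵢ = 12.2×10⁻⁶×140×575 + 16.5×10⁻⁶×140×525 = 2.195 mm.
The walls prevent any net length change, so an axial force P (same in every segment) develops. Compatibility: P · Σ Lᵢ/(AᵢEᵢ) = δ_free.
Σ Lᵢ/(AᵢEᵢ) = 575/(1600×208×10³) + 525/(2075×194×10³) = 3.032×10⁻⁶ mm/N.
P = 2.195 / 3.032×10⁻⁶ = 723900 N = 723.9 kN, tensile.
σ_{stainless steel} = P / A = 723900 / 2075 = 348.9 MPa.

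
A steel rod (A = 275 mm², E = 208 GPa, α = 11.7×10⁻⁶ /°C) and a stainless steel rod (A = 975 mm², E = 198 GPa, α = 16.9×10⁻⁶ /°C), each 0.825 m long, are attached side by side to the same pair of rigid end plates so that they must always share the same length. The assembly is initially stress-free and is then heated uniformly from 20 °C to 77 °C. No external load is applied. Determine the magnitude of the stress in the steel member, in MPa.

The stainless steel has the larger α, so on heating it would change length more than the steel if both were free. The rigid plates force a common final length, so the stainless steel is put into compression and the steel into tension, with equal and opposite forces P (no external load).
Equating the net (thermal + elastic) strains gives |α₁ − α₂|·ΔT = P·[1/(A₁E₁) + 1/(A₂E₂)].
|α₁ − α₂|·ΔT = 5.2×10⁻⁶ × 57 = 0.0002964.
1/(A₁E₁) + 1/(A₂E₂) = 1/(275×208×10³) + 1/(975×198×10³) = 2.266×10⁻⁸ N⁻¹.
So P = 0.0002964 / 2.266×10⁻⁸ = 13.08 kN.
σ_{steel} = P/A₁ = 13080/275 = 47.56 MPa, tensile.

σ ≈ 47.6 MPa (tensile)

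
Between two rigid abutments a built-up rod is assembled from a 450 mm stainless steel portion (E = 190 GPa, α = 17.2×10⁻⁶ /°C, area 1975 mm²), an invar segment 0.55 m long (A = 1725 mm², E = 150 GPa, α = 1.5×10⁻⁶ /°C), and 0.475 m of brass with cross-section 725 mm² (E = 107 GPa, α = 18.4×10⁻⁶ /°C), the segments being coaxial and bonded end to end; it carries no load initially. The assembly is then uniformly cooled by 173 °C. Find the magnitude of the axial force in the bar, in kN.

P ≈ 317 kN (tensile)

If the supports were absent, the total length change would be Σ αᵢΔT Lᵢ = 17.2×10⁻⁶×173×450 + 1.5×10⁻⁶×173×550 + 18.4×10⁻⁶×173×475 = 2.994 mm.
The rigid supports impose zero overall length change; the single axial force P common to all segments must satisfy P Σ Lᵢ/(AᵢEᵢ) = δ_free.
Σ Lᵢ/(AᵢEᵢ) = 450/(1975×190×10³) + 550/(1725×150×10³) + 475/(725×107×10³) = 9.448×10⁻⁶ mm/N.
So P = 2.994 / 9.448×10⁻⁶ = 316.9 kN, tensile.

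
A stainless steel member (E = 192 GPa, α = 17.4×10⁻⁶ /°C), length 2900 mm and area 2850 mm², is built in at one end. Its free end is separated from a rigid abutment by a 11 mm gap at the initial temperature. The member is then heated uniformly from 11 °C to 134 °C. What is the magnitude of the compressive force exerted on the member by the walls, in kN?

P ≈ 0 kN

Unrestrained expansion: δ_free = αΔT L = 17.4×10⁻⁶ × 123 × 2900 = 6.207 mm.
This is smaller than the 11 mm clearance, so the member expands freely without reaching the stop — the stress is zero.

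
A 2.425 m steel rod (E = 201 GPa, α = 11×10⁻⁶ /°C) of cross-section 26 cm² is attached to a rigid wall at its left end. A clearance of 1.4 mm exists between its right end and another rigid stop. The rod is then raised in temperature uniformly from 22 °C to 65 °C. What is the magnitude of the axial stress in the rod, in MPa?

If the wall were absent the rod would grow by αΔT L = 11×10⁻⁶ × 43 × 2425 = 1.147 mm.
This is smaller than the 1.4 mm clearance, so the rod expands freely without reaching the stop — the stress is zero.

σ ≈ 0 MPa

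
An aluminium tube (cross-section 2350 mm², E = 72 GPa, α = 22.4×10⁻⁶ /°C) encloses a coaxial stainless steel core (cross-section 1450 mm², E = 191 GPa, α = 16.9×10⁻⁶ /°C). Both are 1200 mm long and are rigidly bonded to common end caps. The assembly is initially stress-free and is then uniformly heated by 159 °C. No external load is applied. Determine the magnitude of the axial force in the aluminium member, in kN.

Equilibrium of a rigid end plate with no external load gives equal and opposite internal forces ±P in the two members. Since α_{aluminium} > α_{stainless steel}, heating drives the aluminium into compression and the stainless steel into tension.
Equating the net (thermal + elastic) strains gives |α₁ − α₂|·ΔT = P·[1/(A₁E₁) + 1/(A₂E₂)].
|α₁ − α₂|·ΔT = 5.5×10⁻⁶ × 159 = 0.0008745.
1/(A₁E₁) + 1/(A₂E₂) = 1/(2350×72×10³) + 1/(1450×191×10³) = 9.521×10⁻⁹ N⁻¹.
So P = 0.0008745 / 9.521×10⁻⁹ = 91.85 kN.

P ≈ 91.9 kN (compressive in the aluminium)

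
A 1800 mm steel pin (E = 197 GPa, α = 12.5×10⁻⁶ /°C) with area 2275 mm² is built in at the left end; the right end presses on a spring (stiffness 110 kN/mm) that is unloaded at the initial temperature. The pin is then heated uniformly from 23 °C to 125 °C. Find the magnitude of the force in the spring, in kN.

P ≈ 175 kN

If the spring were absent the pin would lengthen by αΔT L = 12.5×10⁻⁶ × 102 × 1800 = 2.295 mm.
With a force P in the spring, the elastic change of the pin is PL/(AE) and that of the spring is P/k; compatibility requires their sum to equal δ_free.
P [ L/(AE) + 1/k ] = δ_free → P [ 1800/(2275×197×10³) + 1/(110×10³) ] = 2.295.
P = 2.295 / 1.311×10⁻⁵ = 175100 N.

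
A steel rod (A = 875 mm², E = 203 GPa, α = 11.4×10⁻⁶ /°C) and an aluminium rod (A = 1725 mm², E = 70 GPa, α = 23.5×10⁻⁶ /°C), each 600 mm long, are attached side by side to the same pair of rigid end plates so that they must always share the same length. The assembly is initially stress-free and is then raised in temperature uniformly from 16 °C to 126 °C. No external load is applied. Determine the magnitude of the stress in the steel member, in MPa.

σ ≈ 109 MPa (tensile)

The aluminium has the larger α, so on heating it would change length more than the steel if both were free. The rigid plates force a common final length, so the aluminium is put into compression and the steel into tension, with equal and opposite forces P (no external load).
Setting the final lengths equal and cancelling L: (α₁ − α₂)ΔT = P/(A₁E₁) + P/(A₂E₂).
|α₁ − α₂|·ΔT = 12.1×10⁻⁶ × 110 = 0.001331.
1/(A₁E₁) + 1/(A₂E₂) = 1/(875×203×10³) + 1/(1725×70×10³) = 1.391×10⁻⁸ N⁻¹.
P = 0.001331 / 1.391×10⁻⁸ = 95680 N = 95.68 kN.
σ_{steel} = P/A₁ = 95680/875 = 109.3 MPa, tensile.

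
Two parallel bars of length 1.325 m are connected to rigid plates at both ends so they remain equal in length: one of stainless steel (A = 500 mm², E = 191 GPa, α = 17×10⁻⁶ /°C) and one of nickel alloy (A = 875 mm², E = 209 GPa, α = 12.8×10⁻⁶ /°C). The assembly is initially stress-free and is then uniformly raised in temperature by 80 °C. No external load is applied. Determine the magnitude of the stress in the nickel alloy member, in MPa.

σ ≈ 24.1 MPa (tensile)

Both members must finish at the same length. With the larger α, the stainless steel tends to over-expand; the plates restrain it, putting the stainless steel in compression and the nickel alloy in tension. With no external load the two internal forces are equal and opposite, magnitude P.
Setting the final lengths equal and cancelling L: (α₁ − α₂)ΔT = P/(A₁E₁) + P/(A₂E₂).
|α₁ − α₂|·ΔT = 4.2×10⁻⁶ × 80 = 0.000336.
1/(A₁E₁) + 1/(A₂E₂) = 1/(500×191×10³) + 1/(875×209×10³) = 1.594×10⁻⁸ N⁻¹.
So P = 0.000336 / 1.594×10⁻⁸ = 21.08 kN.
σ_{nickel alloy} = P/A₂ = 21080/875 = 24.09 MPa, tensile.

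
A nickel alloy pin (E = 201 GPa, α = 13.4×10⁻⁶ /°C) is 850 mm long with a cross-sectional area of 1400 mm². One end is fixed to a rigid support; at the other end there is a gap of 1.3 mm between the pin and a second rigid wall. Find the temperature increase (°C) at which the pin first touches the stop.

ΔT ≈ 114 °C

Contact occurs when the free expansion equals the gap: αΔT L = 1.3 mm.
ΔT = 1.3 / (13.4×10⁻⁶ × 850) = 114.1 °C.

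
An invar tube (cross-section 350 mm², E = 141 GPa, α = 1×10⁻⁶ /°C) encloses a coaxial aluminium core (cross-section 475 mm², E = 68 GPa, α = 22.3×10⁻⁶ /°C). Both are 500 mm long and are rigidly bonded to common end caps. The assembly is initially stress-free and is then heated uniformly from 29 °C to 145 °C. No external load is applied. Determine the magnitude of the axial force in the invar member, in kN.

Both members must finish at the same length. With the larger α, the aluminium tends to over-expand; the plates restrain it, putting the aluminium in compression and the invar in tension. With no external load the two internal forces are equal and opposite, magnitude P.
Equating the net (thermal + elastic) strains gives |α₁ − α₂|·ΔT = P·[1/(A₁E₁) + 1/(A₂E₂)].
|α₁ − α₂|·ΔT = 21.3×10⁻⁶ × 116 = 0.002471.
1/(A₁E₁) + 1/(A₂E₂) = 1/(350×141×10³) + 1/(475×68×10³) = 5.122×10⁻⁸ N⁻¹.
So P = 0.002471 / 5.122×10⁻⁸ = 48.24 kN.

P ≈ 48.2 kN (tensile in the invar)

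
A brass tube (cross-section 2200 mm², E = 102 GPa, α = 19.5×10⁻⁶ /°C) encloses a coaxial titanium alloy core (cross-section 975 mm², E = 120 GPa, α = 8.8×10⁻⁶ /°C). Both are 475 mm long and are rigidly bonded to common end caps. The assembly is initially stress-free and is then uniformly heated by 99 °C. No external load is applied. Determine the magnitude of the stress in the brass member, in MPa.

σ ≈ 37 MPa (compressive)

Both members must finish at the same length. With the larger α, the brass tends to over-expand; the plates restrain it, putting the brass in compression and the titanium alloy in tension. With no external load the two internal forces are equal and opposite, magnitude P.
Setting the final lengths equal and cancelling L: (α₁ − α₂)ΔT = P/(A₁E₁) + P/(A₂E₂).
|α₁ − α₂|·ΔT = 10.7×10⁻⁶ × 99 = 0.001059.
1/(A₁E₁) + 1/(A₂E₂) = 1/(2200×102×10³) + 1/(975×120×10³) = 1.3×10⁻⁸ N⁻¹.
P = 0.001059 / 1.3×10⁻⁸ = 81460 N = 81.46 kN.
σ_{brass} = P/A₁ = 81460/2200 = 37.03 MPa, compressive.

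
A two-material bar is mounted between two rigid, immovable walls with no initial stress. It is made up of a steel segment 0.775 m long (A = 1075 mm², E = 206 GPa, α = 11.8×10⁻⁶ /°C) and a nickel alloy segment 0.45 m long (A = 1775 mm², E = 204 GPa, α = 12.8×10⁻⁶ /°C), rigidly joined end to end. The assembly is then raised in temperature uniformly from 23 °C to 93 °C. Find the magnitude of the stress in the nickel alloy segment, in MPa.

σ ≈ 124 MPa (compressive)

If the supports were absent, the total length change would be Σ αᵢΔT Lᵢ = 11.8×10⁻⁶×70×775 + 12.8×10⁻⁶×70×450 = 1.043 mm.
The rigid supports impose zero overall length change; the single axial force P common to all segments must satisfy P Σ Lᵢ/(AᵢEᵢ) = δ_free.
Σ Lᵢ/(AᵢEᵢ) = 775/(1075×206×10³) + 450/(1775×204×10³) = 4.742×10⁻⁶ mm/N.
P = 1.043 / 4.742×10⁻⁶ = 220000 N = 220 kN, compressive.
σ_{nickel alloy} = P / A = 220000 / 1775 = 123.9 MPa.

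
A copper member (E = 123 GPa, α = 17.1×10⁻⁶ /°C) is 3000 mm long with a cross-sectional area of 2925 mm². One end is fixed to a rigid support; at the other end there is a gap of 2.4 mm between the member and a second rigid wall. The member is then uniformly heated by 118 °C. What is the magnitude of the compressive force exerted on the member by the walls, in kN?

Free thermal elongation = αΔT L = 17.1×10⁻⁶ × 118 × 3000 = 6.053 mm.
The gap closes (δ_free > 2.4 mm) and the wall then resists a further 6.053 − 2.4 = 3.653 mm of expansion.
That suppressed elongation corresponds to σ = E·Δ/L = 123×10³ × 3.653/3000 = 149.8 MPa.
Force on the wall = σA = 149.8 × 2925 mm² = 438.1 kN.

P ≈ 438 kN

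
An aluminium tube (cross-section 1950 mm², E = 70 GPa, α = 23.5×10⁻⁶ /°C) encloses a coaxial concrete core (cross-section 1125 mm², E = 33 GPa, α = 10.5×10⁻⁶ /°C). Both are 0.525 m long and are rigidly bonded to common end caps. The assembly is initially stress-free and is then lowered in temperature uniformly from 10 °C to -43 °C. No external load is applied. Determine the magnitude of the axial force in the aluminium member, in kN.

P ≈ 20.1 kN (tensile in the aluminium)

Equilibrium of a rigid end plate with no external load gives equal and opposite internal forces ±P in the two members. Since α_{aluminium} > α_{concrete}, cooling drives the aluminium into tension and the concrete into compression.
Equating the net (thermal + elastic) strains gives |α₁ − α₂|·ΔT = P·[1/(A₁E₁) + 1/(A₂E₂)].
|α₁ − α₂|·ΔT = 13×10⁻⁶ × 53 = 0.000689.
1/(A₁E₁) + 1/(A₂E₂) = 1/(1950×70×10³) + 1/(1125×33×10³) = 3.426×10⁻⁸ N⁻¹.
So P = 0.000689 / 3.426×10⁻⁸ = 20.11 kN.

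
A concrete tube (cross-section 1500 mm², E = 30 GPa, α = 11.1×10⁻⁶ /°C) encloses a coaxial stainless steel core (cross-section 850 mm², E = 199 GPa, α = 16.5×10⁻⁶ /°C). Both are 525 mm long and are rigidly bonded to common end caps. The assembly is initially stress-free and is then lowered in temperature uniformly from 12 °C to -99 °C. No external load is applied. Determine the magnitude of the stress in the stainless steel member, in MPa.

Equilibrium of a rigid end plate with no external load gives equal and opposite internal forces ±P in the two members. Since α_{stainless steel} > α_{concrete}, cooling drives the stainless steel into tension and the concrete into compression.
Equating the net (thermal + elastic) strains gives |α₁ − α₂|·ΔT = P·[1/(A₁E₁) + 1/(A₂E₂)].
|α₁ − α₂|·ΔT = 5.4×10⁻⁶ × 111 = 0.0005994.
1/(A₁E₁) + 1/(A₂E₂) = 1/(1500×30×10³) + 1/(850×199×10³) = 2.813×10⁻⁸ N⁻¹.
So P = 0.0005994 / 2.813×10⁻⁸ = 21.31 kN.
σ_{stainless steel} = P/A₂ = 21310/850 = 25.06 MPa, tensile.

σ ≈ 25.1 MPa (tensile)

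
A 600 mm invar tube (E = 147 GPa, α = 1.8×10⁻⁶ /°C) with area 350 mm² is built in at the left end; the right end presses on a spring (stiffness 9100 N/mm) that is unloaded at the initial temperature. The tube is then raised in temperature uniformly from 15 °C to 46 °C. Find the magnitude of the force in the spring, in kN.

P ≈ 0.275 kN

If the spring were absent the tube would lengthen by αΔT L = 1.8×10⁻⁶ × 31 × 600 = 0.03348 mm.
Let P be the compressive force at the spring. The tube shortens elastically by PL/(AE) and the spring compresses by P/k; together these equal δ_free.
So P = δ_free / [L/(AE) + 1/k] = 0.03348 / [ 600/(350×147×10³) + 1/(9100) ].
P = 0.03348 / 0.0001216 = 275.4 N.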